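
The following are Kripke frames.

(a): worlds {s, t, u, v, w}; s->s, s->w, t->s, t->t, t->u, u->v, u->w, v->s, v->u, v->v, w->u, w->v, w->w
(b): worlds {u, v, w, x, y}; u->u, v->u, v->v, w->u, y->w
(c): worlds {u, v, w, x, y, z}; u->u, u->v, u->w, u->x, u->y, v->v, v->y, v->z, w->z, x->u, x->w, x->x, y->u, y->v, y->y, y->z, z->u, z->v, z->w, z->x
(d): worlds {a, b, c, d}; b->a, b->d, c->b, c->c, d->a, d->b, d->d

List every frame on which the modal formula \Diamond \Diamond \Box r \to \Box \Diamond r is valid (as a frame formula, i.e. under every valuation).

The schema corresponds to a generalized confluence (Geach) condition: \forall x \forall y \forall z ((x R^2 y \wedge xRz) \to \exists w (yRw \wedge zRw)).
(a): fails — tR²t, tRu but no w* with tRw* and uRw*.
(b): satisfies the condition.
(c): fails — uR²u, uRw but no t with uRt and wRt.
(d): fails — bR²a, bRa but no w with aRw and aRw.

(b)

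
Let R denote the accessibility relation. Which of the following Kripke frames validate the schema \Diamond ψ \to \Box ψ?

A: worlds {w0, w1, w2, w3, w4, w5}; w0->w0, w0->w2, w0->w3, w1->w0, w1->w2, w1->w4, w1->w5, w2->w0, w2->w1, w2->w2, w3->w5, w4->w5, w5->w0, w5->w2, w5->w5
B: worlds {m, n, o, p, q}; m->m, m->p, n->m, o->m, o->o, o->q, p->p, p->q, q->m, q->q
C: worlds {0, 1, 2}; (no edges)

C

This is the axiom for partial functionality; its first-order frame correspondent is \forall x \forall y \forall z (Rxy \wedge Rxz \to y = z).
A: fails — w0 sees both w0 and w2.
B: fails — m sees both m and p.
C: condition met.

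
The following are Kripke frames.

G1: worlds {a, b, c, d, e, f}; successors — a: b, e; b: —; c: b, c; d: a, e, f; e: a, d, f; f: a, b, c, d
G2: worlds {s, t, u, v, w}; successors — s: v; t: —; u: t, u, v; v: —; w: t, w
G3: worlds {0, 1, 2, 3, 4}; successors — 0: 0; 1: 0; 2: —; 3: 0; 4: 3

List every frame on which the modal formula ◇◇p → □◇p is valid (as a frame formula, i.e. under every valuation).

The schema corresponds to a generalized confluence (Geach) condition: ∀x ∀y ∀z ((xR²y ∧ xRz) → ∃w (y = w ∧ zRw)).
G1: fails — aR²a, aRb but no w with a=w and bRw.
G2: fails — uR²t, uRt but no w* with t=w* and tRw*.
G3: condition met.

G3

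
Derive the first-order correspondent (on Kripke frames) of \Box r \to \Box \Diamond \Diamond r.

This is a Sahlqvist (Geach-type) schema ◇^0□^1r → □^1◇^2r.
Minimal-valuation argument: fix x; take any y with xR^0y and any z with xR^1z. Set V(r) to the set of worlds R-reachable from y in exactly 1 step. Then □^1r holds at y, so the antecedent holds at x; validity forces ◇^2r at z, giving a w with zR^2w and yR^1w.
First-order correspondent: \forall x \forall z (xRz \to \exists w (xRw \wedge z R^2 w)).

\forall x \forall z (xRz \to \exists w (xRw \wedge z R^2 w))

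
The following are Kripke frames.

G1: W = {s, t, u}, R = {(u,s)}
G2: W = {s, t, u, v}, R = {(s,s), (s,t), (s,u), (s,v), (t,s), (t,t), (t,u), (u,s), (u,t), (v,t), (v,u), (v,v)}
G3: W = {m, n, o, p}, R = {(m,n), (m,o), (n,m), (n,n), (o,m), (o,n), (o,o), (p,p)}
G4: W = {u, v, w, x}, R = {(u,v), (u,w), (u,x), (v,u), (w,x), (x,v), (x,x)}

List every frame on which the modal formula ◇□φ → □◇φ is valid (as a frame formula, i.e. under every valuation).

G2, G3

This is the axiom for convergence; its first-order frame correspondent is ∀x ∀y ∀z (Rxy ∧ Rxz → ∃w (Ryw ∧ Rzw)).
G1: fails — Rus and Rus but s and s have no common successor.
G2: holds.
G3: holds.
G4: fails — Ruv and Ruw but v and w have no common successor.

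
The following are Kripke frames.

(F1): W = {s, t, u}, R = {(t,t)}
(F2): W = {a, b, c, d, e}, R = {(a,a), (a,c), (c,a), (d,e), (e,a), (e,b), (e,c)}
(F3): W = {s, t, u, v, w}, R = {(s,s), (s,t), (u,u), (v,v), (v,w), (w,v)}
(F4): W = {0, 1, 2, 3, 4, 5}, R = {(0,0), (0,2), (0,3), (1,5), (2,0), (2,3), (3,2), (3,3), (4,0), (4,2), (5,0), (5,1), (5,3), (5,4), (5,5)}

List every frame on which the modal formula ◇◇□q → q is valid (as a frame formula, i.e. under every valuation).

(F1)

The schema corresponds to a generalized confluence (Geach) condition: ∀x ∀y (xR²y → ∃w (yRw ∧ x = w)).
(F1): condition met.
(F2): fails — cR²c but no w with cRw and c=w.
(F3): fails — sR²t but no w* with tRw* and s=w*.
(F4): fails — 0R²3 but no w with 3Rw and 0=w.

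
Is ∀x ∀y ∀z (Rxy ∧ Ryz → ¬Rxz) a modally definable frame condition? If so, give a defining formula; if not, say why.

No

Any modally definable frame class is closed under surjective bounded morphisms.
The 5-cycle (worlds w0,w1,w2,w3,w4 with w0→w1→w2→w3→w4→w0) is intransitive. Mapping every world to a single reflexive point • is a surjective bounded morphism; the reflexive point is not intransitive (R••∧R•• but R••).
So the class is not modally definable.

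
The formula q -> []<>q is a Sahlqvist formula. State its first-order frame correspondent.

symmetry

This schema is the B axiom.
It corresponds to symmetry: forall x forall y (Rxy -> Ryx).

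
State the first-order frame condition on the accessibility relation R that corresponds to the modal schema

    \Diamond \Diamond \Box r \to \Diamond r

\forall x \forall y (x R^2 y \to \exists w (yRw \wedge xRw))

This is a Sahlqvist (Geach-type) schema ◇^2□^1r → □^0◇^1r.
Minimal-valuation argument: fix x; take any y with xR^2y and any z with xR^0z. Set V(r) to the set of worlds R-reachable from y in exactly 1 step. Then □^1r holds at y, so the antecedent holds at x; validity forces ◇^1r at z, giving a w with zR^1w and yR^1w.
First-order correspondent: \forall x \forall y (x R^2 y \to \exists w (yRw \wedge xRw)).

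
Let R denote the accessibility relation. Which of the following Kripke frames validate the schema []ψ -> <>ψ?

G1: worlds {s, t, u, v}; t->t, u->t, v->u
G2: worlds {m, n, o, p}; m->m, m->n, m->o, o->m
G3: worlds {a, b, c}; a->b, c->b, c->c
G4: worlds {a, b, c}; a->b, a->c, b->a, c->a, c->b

G4

This is the axiom for seriality; its first-order frame correspondent is forall x exists y Rxy.
G1: fails — world s has no successor.
G2: fails — world n has no successor.
G3: fails — world b has no successor.
G4: satisfies the condition.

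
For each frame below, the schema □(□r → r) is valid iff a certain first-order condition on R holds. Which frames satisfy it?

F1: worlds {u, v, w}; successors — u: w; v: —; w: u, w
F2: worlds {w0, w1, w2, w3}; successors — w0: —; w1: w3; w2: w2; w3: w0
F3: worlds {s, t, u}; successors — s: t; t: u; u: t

none

Frame correspondent (Sahlqvist): ∀x ∀y (Rxy → Ryy) — i.e. shift-reflexivity.
F1: fails — Rwu but not Ruu.
F2: fails — Rw3w0 but not Rw0w0.
F3: fails — Rtu but not Ruu.
Valid on no frame.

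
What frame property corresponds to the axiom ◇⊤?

Seriality

◇⊤ holds at w iff w has a successor, so frame-validity of ◇⊤ is exactly seriality. Equivalently via □r → ◇r:
Suppose □r→◇r is valid. At any x set V(r)=W. Then □r at x, so ◇r at x, so x has a successor.
Conversely, any frame satisfying ∀x ∃y Rxy validates the schema.
So the correspondent is seriality.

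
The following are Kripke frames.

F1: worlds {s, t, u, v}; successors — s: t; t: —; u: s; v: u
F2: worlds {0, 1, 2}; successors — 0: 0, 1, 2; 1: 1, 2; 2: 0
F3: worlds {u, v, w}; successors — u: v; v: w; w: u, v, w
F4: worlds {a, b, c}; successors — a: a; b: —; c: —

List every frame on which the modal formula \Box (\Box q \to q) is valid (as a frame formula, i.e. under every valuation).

F4

This is the axiom for shift-reflexivity; its first-order frame correspondent is \forall x \forall y (Rxy \to Ryy).
F1: fails — Rus but not Rss.
F2: fails — R02 but not R22.
F3: fails — Ruv but not Rvv.
F4: holds.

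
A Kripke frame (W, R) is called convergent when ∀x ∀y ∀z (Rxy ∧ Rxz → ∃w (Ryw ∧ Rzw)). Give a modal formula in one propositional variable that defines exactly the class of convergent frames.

This is convergence; the standard corresponding axiom is .2: ◇□p → □◇p.
Suppose ◇□p→□◇p is valid. Take Rxy, Rxz and set V(p)={w : Ryw}. Then □p at y so ◇□p at x, so □◇p at x, so ◇p at z, giving w with Rzw and Ryw.

◇□p → □◇p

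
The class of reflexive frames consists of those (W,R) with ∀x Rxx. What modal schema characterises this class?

A defining formula is □ψ → ψ (the T axiom).
Suppose □ψ→ψ is valid. At any x set V(ψ)={w : Rxw}. Then □ψ holds at x, so ψ holds at x, i.e. Rxx.

□ψ → ψ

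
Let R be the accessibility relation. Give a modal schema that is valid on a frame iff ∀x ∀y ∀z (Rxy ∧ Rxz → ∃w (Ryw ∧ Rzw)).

◇□r → □◇r

This is convergence; the standard corresponding axiom is .2: ◇□r → □◇r.
Suppose ◇□r→□◇r is valid. Take Rxy, Rxz and set V(r)={w : Ryw}. Then □r at y so ◇□r at x, so □◇r at x, so ◇r at z, giving w with Rzw and Ryw.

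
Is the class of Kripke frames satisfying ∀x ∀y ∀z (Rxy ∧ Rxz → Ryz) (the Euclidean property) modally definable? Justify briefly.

The condition is the Euclidean property. A defining modal formula is ◇r → □◇r.
Suppose ◇r→□◇r is valid. Take Rxy, Rxz and set V(r)={y}. Then ◇r at x, so □◇r at x, so ◇r at z, so some w with Rzw has r; w=y, i.e. Rzy. By symmetry of the argument, Ryz.

Yes — defined by ◇r → □◇r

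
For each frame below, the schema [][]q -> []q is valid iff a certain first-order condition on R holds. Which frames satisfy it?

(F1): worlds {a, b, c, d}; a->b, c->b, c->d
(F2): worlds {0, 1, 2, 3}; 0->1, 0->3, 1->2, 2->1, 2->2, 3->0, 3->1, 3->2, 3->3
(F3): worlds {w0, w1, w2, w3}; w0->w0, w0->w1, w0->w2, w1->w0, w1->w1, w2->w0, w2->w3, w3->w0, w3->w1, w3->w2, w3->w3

(F2), (F3)

The schema corresponds to density: forall x forall y (Rxy -> exists z (Rxz & Rzy)).
(F1): fails — Rab but no z with Raz and Rzb.
(F2): satisfies the condition.
(F3): satisfies the condition.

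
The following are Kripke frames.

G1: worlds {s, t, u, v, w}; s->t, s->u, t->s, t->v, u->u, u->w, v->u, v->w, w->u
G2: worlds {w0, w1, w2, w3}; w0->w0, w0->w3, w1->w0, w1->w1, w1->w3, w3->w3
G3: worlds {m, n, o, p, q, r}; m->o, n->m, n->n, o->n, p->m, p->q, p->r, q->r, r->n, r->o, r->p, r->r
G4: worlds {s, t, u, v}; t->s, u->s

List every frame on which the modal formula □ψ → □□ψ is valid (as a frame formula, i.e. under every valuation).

G2, G4

This is the axiom for transitivity; its first-order frame correspondent is ∀x ∀y ∀z (Rxy ∧ Ryz → Rxz).
G1: fails — Rtv and Rvw but not Rtw.
G2: condition met.
G3: fails — Ron and Rnm but not Rom.
G4: condition met.
Valid on: G2, G4.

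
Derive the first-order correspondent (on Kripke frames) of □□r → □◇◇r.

This is a Sahlqvist (Geach-type) schema ◇^0□^2r → □^1◇^2r.
Minimal-valuation argument: fix x; take any y with xR^0y and any z with xR^1z. Set V(r) to the set of worlds R-reachable from y in exactly 2 steps. Then □^2r holds at y, so the antecedent holds at x; validity forces ◇^2r at z, giving a w with zR^2w and yR^2w.
First-order correspondent: ∀x ∀z (xRz → ∃w (xR²w ∧ zR²w)).

∀x ∀z (xRz → ∃w (xR²w ∧ zR²w))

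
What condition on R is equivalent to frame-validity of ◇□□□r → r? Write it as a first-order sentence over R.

This is a Sahlqvist (Geach-type) schema ◇^1□^3r → □^0◇^0r.
Minimal-valuation argument: fix x; take any y with xR^1y and any z with xR^0z. Set V(r) to the set of worlds R-reachable from y in exactly 3 steps. Then □^3r holds at y, so the antecedent holds at x; validity forces ◇^0r at z, giving a w with zR^0w and yR^3w.
First-order correspondent: ∀x ∀y (xRy → ∃w (yR³w ∧ x = w)).

∀x ∀y (xRy → ∃w (yR³w ∧ x = w))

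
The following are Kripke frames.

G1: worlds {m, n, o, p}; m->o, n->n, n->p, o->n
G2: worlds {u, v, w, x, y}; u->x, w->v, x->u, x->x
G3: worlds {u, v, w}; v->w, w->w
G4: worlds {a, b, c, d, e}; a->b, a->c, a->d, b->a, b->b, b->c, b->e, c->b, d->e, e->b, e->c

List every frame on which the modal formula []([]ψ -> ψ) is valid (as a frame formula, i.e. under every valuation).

G3

This is the axiom for shift-reflexivity; its first-order frame correspondent is forall x forall y (Rxy -> Ryy).
G1: fails — Rnp but not Rpp.
G2: fails — Rxu but not Ruu.
G3: ✓.
G4: fails — Rbc but not Rcc.
Valid on: G3.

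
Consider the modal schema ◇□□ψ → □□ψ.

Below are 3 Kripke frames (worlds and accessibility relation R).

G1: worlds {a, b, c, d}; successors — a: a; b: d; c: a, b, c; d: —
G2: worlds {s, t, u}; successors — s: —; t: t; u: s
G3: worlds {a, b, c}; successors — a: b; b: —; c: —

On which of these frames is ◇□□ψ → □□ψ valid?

The schema corresponds to a generalized confluence (Geach) condition: ∀x ∀y ∀z ((xRy ∧ xR²z) → ∃w (yR²w ∧ z = w)).
G1: fails — cRa, cR²b but no w with aR²w and b=w.
G2: ✓.
G3: ✓.
Valid on: G2, G3.

G2, G3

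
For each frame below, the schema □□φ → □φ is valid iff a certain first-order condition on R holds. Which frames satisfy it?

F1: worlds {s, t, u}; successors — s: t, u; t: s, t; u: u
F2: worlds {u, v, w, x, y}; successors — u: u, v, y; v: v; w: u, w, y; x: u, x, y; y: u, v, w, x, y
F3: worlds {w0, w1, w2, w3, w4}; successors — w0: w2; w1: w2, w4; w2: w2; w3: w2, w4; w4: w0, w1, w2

F1, F2

Frame correspondent (Sahlqvist): ∀x ∀y (Rxy → ∃z (Rxz ∧ Rzy)) — i.e. density.
F1: satisfies the condition.
F2: satisfies the condition.
F3: fails — Rw4w1 but no z with Rw4z and Rzw1.
Valid on: F1, F2.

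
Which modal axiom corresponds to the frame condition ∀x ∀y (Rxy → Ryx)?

A defining formula is r → □◇r (the B axiom).
Suppose r→□◇r is valid. Take Rxy and set V(r)={x}. Then r at x, so □◇r at x, so ◇r at y, so some z with Ryz has r; z=x, i.e. Ryx.

r → □◇r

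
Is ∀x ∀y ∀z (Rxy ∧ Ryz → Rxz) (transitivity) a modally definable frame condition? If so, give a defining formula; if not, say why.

Yes: it is transitivity, defined by the 4 schema □p → □□p.
Suppose □p→□□p is valid. Take Rxy, Ryz and set V(p)={w : Rxw}. Then □p at x, so □□p at x, so □p at y, so p at z, i.e. Rxz.

Definable; □p → □□p defines it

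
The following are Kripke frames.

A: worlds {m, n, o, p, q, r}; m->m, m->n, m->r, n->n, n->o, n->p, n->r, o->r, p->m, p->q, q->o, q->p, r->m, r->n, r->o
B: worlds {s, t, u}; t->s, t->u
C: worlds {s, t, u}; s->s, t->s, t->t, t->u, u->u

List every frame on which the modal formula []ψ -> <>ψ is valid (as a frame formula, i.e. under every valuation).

The schema corresponds to seriality: forall x exists y Rxy.
A: ✓.
B: fails — world s has no successor.
C: ✓.
Valid on: A, C.

A, C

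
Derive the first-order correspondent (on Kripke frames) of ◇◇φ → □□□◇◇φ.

This is a Sahlqvist (Geach-type) schema ◇^2□^0φ → □^3◇^2φ.
Minimal-valuation argument: fix x; take any y with xR^2y and any z with xR^3z. Set V(φ) to the set of worlds R-reachable from y in exactly 0 steps. Then □^0φ holds at y, so the antecedent holds at x; validity forces ◇^2φ at z, giving a w with zR^2w and yR^0w.
First-order correspondent: ∀x ∀y ∀z ((xR²y ∧ xR³z) → ∃w (y = w ∧ zR²w)).

∀x ∀y ∀z ((xR²y ∧ xR³z) → ∃w (y = w ∧ zR²w))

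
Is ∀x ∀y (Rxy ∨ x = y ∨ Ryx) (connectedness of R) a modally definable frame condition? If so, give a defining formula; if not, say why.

Not definable by any modal formula

If a class were modally definable it would be closed under disjoint unions (Goldblatt–Thomason).
Take 3 disjoint single-world reflexive frames: each is trivially connected, but their disjoint union has 3 worlds with no edge between distinct components, so it is not connected.
So no modal formula (or set of formulas) defines exactly the connected frames.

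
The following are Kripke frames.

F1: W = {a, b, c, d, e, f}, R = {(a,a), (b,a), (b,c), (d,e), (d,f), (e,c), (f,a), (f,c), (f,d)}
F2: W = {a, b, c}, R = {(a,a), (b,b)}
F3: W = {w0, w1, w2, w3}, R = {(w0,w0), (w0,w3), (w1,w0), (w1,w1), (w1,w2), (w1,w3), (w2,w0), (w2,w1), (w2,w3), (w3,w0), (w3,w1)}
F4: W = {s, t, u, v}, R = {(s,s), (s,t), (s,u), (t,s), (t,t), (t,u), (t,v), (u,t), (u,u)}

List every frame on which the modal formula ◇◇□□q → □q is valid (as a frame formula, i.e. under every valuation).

F2

This is the axiom for a generalized confluence (Geach) condition; its first-order frame correspondent is ∀x ∀y ∀z ((xR²y ∧ xRz) → ∃w (yR²w ∧ z = w)).
F1: fails — bR²a, bRc but no w with aR²w and c=w.
F2: ✓.
F3: fails — w1R²w0, w1Rw2 but no w with w0R²w and w2=w.
F4: fails — sR²v, sRs but no w with vR²w and s=w.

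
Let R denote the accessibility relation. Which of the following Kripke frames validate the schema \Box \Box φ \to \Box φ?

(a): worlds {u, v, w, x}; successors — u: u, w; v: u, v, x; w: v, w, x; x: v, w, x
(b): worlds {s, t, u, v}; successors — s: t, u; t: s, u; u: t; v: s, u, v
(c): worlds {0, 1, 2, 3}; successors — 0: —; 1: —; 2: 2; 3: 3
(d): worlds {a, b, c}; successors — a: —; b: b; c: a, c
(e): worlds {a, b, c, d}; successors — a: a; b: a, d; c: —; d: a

This is the axiom for density; its first-order frame correspondent is \forall x \forall y (Rxy \to \exists z (Rxz \wedge Rzy)).
(a): satisfies the condition.
(b): fails — Rut but no z with Ruz and Rzt.
(c): satisfies the condition.
(d): satisfies the condition.
(e): fails — Rbd but no z with Rbz and Rzd.
Valid on: (a), (c), (d).

(a), (c), (d)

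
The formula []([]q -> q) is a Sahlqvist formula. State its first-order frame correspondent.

Suppose □(□q→q) is valid. Take Rxy and set V(q)={w : Ryw}. Then at y, □q holds; since □(□q→q) at x, □q→q at y, so q at y, i.e. Ryy.
The converse is a direct semantic check.
So the correspondent is shift-reflexivity.

Shift-reflexivity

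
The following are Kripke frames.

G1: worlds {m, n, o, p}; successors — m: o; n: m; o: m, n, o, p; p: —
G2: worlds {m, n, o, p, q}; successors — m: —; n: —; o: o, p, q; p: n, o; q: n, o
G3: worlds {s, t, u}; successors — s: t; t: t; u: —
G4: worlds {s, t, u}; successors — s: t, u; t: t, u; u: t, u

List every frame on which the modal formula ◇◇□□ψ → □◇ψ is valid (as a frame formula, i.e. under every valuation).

G3, G4

This is the axiom for a generalized confluence (Geach) condition; its first-order frame correspondent is ∀x ∀y ∀z ((xR²y ∧ xRz) → ∃w (yR²w ∧ zRw)).
G1: fails — mR²p, mRo but no w with pR²w and oRw.
G2: fails — oR²n, oRo but no w with nR²w and oRw.
G3: holds.
G4: holds.
Valid on: G3, G4.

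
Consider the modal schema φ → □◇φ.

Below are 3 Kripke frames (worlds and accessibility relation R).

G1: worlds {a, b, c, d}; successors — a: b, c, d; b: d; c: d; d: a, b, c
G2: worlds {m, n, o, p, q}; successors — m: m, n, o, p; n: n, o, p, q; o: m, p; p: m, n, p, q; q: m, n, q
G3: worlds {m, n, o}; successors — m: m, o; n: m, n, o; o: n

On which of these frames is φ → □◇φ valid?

This is the axiom for symmetry; its first-order frame correspondent is ∀x ∀y (Rxy → Ryx).
G1: fails — Rab but not Rba.
G2: fails — Rop but not Rpo.
G3: fails — Rmo but not Rom.

none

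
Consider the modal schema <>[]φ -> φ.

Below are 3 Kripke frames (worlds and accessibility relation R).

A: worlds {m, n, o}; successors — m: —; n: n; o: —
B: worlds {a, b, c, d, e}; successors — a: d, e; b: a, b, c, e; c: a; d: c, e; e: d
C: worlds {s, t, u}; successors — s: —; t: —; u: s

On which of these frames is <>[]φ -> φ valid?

A

This is the axiom for symmetry; its first-order frame correspondent is forall x forall y (Rxy -> Ryx).
A: satisfies the condition.
B: fails — Rbc but not Rcb.
C: fails — Rus but not Rsu.
Valid on: A.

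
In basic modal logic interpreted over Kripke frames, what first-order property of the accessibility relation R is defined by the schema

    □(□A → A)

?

Suppose □(□A→A) is valid. Take Rxy and set V(A)={w : Ryw}. Then at y, □A holds; since □(□A→A) at x, □A→A at y, so A at y, i.e. Ryy.
Conversely, on a frame with shift-reflexivity the schema holds at every world under every valuation.
Frame condition: ∀x ∀y (Rxy → Ryy).

Shift-reflexivity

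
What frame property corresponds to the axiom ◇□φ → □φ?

the Euclidean property: ∀x ∀y ∀z (Rxy ∧ Rxz → Ryz)

This is a form of the 5 axiom.
It corresponds to the Euclidean property: ∀x ∀y ∀z (Rxy ∧ Rxz → Ryz).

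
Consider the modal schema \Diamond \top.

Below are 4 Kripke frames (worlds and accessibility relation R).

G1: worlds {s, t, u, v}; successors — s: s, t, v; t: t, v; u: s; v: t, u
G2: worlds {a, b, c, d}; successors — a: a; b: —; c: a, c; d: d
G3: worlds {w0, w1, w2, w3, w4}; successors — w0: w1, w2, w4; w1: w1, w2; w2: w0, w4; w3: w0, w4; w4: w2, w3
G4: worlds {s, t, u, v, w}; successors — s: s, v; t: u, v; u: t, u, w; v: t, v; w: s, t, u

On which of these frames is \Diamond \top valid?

Frame correspondent (Sahlqvist): \forall x \exists y Rxy — i.e. seriality.
G1: condition met.
G2: fails — world b has no successor.
G3: condition met.
G4: condition met.
Valid on: G1, G3, G4.

G1, G3, G4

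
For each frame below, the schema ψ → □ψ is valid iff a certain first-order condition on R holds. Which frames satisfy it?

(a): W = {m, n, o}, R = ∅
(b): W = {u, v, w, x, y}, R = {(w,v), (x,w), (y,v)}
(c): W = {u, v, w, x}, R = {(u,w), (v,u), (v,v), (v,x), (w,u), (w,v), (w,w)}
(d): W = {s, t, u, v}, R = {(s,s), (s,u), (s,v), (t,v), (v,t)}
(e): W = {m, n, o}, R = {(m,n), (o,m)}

(a)

The schema corresponds to a generalized confluence (Geach) condition: ∀x ∀z (xRz → ∃w (x = w ∧ z = w)).
(a): condition met.
(b): fails — wRv but w ≠ v.
(c): fails — uRw but u ≠ w.
(d): fails — sRu but s ≠ u.
(e): fails — mRn but m ≠ n.
Valid on: (a).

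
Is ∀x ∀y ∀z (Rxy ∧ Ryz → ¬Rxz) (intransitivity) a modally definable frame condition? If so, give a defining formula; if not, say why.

Not definable by any modal formula

If a class were modally definable it would be closed under surjective bounded morphisms (Goldblatt–Thomason).
The 5-cycle (worlds a,b,c,d,e with a→b→c→d→e→a) is intransitive. Mapping every world to a single reflexive point • is a surjective bounded morphism; the reflexive point is not intransitive (R••∧R•• but R••).
Hence intransitivity is not modally definable.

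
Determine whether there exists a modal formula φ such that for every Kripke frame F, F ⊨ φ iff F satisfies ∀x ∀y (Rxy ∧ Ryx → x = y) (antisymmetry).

Any modally definable frame class is closed under surjective bounded morphisms.
The 4-cycle (worlds s,t,u,v with s→t→u→v→s) is antisymmetric. Sending even-indexed worlds to a and odd-indexed worlds to b is a surjective bounded morphism onto the two-world frame with a↔b, which is not antisymmetric.
Hence antisymmetry is not modally definable.

Not definable by any modal formula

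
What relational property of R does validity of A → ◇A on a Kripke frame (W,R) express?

Equivalently (dual form): □A → A.
Suppose □A→A is valid. At any x set V(A)={w : Rxw}. Then □A holds at x, so A holds at x, i.e. Rxx.

Reflexivity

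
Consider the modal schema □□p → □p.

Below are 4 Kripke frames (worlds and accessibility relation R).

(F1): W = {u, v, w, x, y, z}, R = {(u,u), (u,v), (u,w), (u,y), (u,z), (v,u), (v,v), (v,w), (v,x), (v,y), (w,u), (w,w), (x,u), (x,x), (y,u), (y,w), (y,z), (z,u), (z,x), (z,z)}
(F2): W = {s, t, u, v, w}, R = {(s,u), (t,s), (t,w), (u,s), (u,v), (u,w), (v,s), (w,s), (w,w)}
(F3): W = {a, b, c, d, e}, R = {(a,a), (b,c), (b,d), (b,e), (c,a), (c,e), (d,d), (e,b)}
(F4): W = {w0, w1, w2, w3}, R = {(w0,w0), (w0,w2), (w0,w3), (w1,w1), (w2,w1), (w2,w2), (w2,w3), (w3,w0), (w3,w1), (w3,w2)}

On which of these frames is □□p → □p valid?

(F1), (F4)

Frame correspondent (Sahlqvist): ∀x ∀y (Rxy → ∃z (Rxz ∧ Rzy)) — i.e. density.
(F1): satisfies the condition.
(F2): fails — Ruv but no z with Ruz and Rzv.
(F3): fails — Rbc but no z with Rbz and Rzc.
(F4): satisfies the condition.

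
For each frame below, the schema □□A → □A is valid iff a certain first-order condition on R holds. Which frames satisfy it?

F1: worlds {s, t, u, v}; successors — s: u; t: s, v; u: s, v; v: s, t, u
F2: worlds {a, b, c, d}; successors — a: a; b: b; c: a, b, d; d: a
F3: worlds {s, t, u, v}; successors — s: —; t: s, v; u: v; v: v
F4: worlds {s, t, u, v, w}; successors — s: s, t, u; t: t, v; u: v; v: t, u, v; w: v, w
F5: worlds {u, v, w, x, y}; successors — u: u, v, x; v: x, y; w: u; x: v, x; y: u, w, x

Frame correspondent (Sahlqvist): ∀x ∀y (Rxy → ∃z (Rxz ∧ Rzy)) — i.e. density.
F1: fails — Ruv but no z with Ruz and Rzv.
F2: fails — Rcd but no z with Rcz and Rzd.
F3: fails — Rts but no z with Rtz and Rzs.
F4: holds.
F5: fails — Ryw but no z with Ryz and Rzw.

F4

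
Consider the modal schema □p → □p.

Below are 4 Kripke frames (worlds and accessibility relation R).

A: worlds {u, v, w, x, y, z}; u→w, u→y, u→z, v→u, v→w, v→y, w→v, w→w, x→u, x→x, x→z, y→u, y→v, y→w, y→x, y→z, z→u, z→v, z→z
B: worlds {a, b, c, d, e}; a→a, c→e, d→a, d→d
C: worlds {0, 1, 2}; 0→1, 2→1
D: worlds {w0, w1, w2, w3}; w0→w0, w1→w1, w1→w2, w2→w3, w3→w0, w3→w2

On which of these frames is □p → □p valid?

A, B, C, D

The schema corresponds to a generalized confluence (Geach) condition: ∀x ∀z (xRz → ∃w (xRw ∧ z = w)).
A: satisfies the condition.
B: satisfies the condition.
C: satisfies the condition.
D: satisfies the condition.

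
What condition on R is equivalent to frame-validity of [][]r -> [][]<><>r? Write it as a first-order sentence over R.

This is a Sahlqvist (Geach-type) schema ◇^0□^2r → □^2◇^2r.
Minimal-valuation argument: fix x; take any y with xR^0y and any z with xR^2z. Set V(r) to the set of worlds R-reachable from y in exactly 2 steps. Then □^2r holds at y, so the antecedent holds at x; validity forces ◇^2r at z, giving a w with zR^2w and yR^2w.
First-order correspondent: forall x forall z (x R^2 z -> exists w (x R^2 w & z R^2 w)).

forall x forall z (x R^2 z -> exists w (x R^2 w & z R^2 w))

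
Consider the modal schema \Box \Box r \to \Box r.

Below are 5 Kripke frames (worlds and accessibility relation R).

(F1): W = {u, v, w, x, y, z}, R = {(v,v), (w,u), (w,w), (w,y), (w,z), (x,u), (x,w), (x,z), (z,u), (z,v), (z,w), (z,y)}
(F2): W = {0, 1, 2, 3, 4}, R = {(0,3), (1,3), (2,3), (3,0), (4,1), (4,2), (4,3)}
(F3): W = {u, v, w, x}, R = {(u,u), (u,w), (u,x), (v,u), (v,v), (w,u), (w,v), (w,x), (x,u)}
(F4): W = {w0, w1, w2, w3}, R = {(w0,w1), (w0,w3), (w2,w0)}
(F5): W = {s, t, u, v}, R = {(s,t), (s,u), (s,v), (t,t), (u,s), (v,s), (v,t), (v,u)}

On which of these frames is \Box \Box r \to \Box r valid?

(F1), (F3)

This is the axiom for density; its first-order frame correspondent is \forall x \forall y (Rxy \to \exists z (Rxz \wedge Rzy)).
(F1): condition met.
(F2): fails — R23 but no z with R2z and Rz3.
(F3): condition met.
(F4): fails — Rw0w1 but no z with Rw0z and Rzw1.
(F5): fails — Rus but no z with Ruz and Rzs.
Valid on: (F1), (F3).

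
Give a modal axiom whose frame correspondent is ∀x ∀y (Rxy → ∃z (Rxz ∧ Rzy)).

□□p → □p

The condition is density. The C4 schema □□p → □p defines it.
Suppose □□p→□p is valid. Take Rxy and set V(p)={w : xR²w}. Then □□p at x, so □p at x, so p at y, i.e. ∃z(Rxz∧Rzy).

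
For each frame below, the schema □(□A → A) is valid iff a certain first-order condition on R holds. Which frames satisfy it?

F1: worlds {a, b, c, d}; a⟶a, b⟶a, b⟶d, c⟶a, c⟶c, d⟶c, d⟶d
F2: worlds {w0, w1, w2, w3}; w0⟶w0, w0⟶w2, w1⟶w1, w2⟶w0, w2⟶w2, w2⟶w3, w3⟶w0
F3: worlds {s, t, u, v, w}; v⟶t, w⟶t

F1

The schema corresponds to shift-reflexivity: ∀x ∀y (Rxy → Ryy).
F1: ✓.
F2: fails — Rw2w3 but not Rw3w3.
F3: fails — Rvt but not Rtt.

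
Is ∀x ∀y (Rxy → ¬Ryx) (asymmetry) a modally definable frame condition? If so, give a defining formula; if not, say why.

Modal frame validity is preserved under surjective bounded morphisms.
The 3-cycle (worlds a,b,c with a→b→c→a) is asymmetric. Mapping every world to a single reflexive point • is a surjective bounded morphism, and the reflexive point is not asymmetric (R•• but asymmetry requires ¬R••).
So no modal formula (or set of formulas) defines exactly the asymmetric frames.

Not modally definable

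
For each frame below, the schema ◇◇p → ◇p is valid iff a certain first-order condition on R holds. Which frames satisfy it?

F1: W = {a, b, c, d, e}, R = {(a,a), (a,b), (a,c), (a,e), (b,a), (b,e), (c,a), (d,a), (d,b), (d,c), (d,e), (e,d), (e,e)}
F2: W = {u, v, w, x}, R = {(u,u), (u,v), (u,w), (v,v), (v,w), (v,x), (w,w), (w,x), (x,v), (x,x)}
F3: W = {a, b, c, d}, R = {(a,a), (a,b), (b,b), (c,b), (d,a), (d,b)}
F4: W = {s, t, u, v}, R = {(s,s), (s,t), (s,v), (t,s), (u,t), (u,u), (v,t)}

The schema corresponds to transitivity: ∀x ∀y ∀z (Rxy ∧ Ryz → Rxz).
F1: fails — Rde and Red but not Rdd.
F2: fails — Ruv and Rvx but not Rux.
F3: ✓.
F4: fails — Rut and Rts but not Rus.
Valid on: F3.

F3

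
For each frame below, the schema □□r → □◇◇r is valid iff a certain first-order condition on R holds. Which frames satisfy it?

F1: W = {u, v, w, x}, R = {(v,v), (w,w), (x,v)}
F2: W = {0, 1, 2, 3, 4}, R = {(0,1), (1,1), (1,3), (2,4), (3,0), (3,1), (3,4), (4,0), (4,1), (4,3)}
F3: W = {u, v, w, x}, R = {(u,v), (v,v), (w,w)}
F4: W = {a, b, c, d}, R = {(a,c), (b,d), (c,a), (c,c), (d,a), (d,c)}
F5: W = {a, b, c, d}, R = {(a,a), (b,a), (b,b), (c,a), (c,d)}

F1, F2, F3, F4

The schema corresponds to a generalized confluence (Geach) condition: ∀x ∀z (xRz → ∃w (xR²w ∧ zR²w)).
F1: holds.
F2: holds.
F3: holds.
F4: holds.
F5: fails — cRd but no w with cR²w and dR²w.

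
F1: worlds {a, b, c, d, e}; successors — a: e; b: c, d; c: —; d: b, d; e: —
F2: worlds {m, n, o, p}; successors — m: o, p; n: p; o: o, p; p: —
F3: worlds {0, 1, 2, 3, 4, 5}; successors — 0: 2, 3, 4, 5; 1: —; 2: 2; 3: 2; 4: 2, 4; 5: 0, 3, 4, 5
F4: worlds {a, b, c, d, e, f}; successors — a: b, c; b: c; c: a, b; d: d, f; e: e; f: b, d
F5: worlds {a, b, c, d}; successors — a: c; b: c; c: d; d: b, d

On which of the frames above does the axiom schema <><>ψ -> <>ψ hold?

F2

The schema corresponds to transitivity: forall x forall y forall z (Rxy & Ryz -> Rxz).
F1: fails — Rdb and Rbc but not Rdc.
F2: condition met.
F3: fails — R53 and R32 but not R52.
F4: fails — Rbc and Rcb but not Rbb.
F5: fails — Rbc and Rcd but not Rbd.
Valid on: F2.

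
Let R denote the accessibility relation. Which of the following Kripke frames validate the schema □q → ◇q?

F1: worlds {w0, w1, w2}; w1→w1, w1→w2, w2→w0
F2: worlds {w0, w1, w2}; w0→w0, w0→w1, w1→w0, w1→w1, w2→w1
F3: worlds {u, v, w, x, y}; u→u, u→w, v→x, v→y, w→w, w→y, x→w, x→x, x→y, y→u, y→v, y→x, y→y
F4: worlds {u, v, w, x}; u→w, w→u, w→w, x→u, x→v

Frame correspondent (Sahlqvist): ∀x ∃y Rxy — i.e. seriality.
F1: fails — world w0 has no successor.
F2: satisfies the condition.
F3: satisfies the condition.
F4: fails — world v has no successor.
Valid on: F2, F3.

F2, F3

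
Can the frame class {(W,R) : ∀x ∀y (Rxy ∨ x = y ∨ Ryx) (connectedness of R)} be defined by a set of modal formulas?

No

If a class were modally definable it would be closed under disjoint unions (Goldblatt–Thomason).
Take 3 disjoint single-world reflexive frames: each is trivially connected, but their disjoint union has 3 worlds with no edge between distinct components, so it is not connected.
Hence connectedness of R is not modally definable.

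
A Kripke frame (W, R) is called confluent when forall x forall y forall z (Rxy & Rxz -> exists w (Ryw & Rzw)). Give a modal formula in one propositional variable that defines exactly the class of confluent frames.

The condition is convergence. The .2 schema ◇□s → □◇s defines it.
Suppose ◇□s→□◇s is valid. Take Rxy, Rxz and set V(s)={w : Ryw}. Then □s at y so ◇□s at x, so □◇s at x, so ◇s at z, giving w with Rzw and Ryw.

◇□s → □◇s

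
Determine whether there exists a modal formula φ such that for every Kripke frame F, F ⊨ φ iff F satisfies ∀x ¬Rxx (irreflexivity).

Modal frame validity is preserved under surjective bounded morphisms.
The 3-cycle (worlds 0,1,2 with 0→1→2→0) is irreflexive, and the map sending every world to a single reflexive point • is a surjective bounded morphism (forth: every edge maps to (•,•); back: every world has a successor). So any modal formula valid on the 3-cycle is also valid on the reflexive point, which is not irreflexive.
So the class is not modally definable.

No — not modally definable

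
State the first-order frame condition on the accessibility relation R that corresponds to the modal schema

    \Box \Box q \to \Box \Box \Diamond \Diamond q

This is a Sahlqvist (Geach-type) schema ◇^0□^2q → □^2◇^2q.
Minimal-valuation argument: fix x; take any y with xR^0y and any z with xR^2z. Set V(q) to the set of worlds R-reachable from y in exactly 2 steps. Then □^2q holds at y, so the antecedent holds at x; validity forces ◇^2q at z, giving a w with zR^2w and yR^2w.
First-order correspondent: \forall x \forall z (x R^2 z \to \exists w (x R^2 w \wedge z R^2 w)).

\forall x \forall z (x R^2 z \to \exists w (x R^2 w \wedge z R^2 w))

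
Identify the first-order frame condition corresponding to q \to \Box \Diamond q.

symmetry

Suppose q→□◇q is valid. Take Rxy and set V(q)={x}. Then q at x, so □◇q at x, so ◇q at y, so some z with Ryz has q; z=x, i.e. Ryx.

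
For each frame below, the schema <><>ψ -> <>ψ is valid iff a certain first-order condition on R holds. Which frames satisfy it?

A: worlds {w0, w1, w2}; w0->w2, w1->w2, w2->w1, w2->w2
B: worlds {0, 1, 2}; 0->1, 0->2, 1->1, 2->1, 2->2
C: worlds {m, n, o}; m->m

B, C

This is the axiom for transitivity; its first-order frame correspondent is forall x forall y forall z (Rxy & Ryz -> Rxz).
A: fails — Rw1w2 and Rw2w1 but not Rw1w1.
B: holds.
C: holds.
Valid on: B, C.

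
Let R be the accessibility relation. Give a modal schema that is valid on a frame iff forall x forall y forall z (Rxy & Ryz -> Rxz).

A defining formula is □s → □□s (the 4 axiom).
Suppose □s→□□s is valid. Take Rxy, Ryz and set V(s)={w : Rxw}. Then □s at x, so □□s at x, so □s at y, so s at z, i.e. Rxz.

□s → □□s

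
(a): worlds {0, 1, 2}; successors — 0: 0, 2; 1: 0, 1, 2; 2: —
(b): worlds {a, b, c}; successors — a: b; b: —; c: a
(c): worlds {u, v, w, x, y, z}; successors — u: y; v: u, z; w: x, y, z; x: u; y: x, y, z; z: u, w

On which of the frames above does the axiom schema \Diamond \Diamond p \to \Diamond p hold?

This is the axiom for a generalized confluence (Geach) condition; its first-order frame correspondent is \forall x \forall y (x R^2 y \to \exists w (y = w \wedge xRw)).
(a): holds.
(b): fails — cR²b but no w with b=w and cRw.
(c): fails — uR²x but no t with x=t and uRt.
Valid on: (a).

(a)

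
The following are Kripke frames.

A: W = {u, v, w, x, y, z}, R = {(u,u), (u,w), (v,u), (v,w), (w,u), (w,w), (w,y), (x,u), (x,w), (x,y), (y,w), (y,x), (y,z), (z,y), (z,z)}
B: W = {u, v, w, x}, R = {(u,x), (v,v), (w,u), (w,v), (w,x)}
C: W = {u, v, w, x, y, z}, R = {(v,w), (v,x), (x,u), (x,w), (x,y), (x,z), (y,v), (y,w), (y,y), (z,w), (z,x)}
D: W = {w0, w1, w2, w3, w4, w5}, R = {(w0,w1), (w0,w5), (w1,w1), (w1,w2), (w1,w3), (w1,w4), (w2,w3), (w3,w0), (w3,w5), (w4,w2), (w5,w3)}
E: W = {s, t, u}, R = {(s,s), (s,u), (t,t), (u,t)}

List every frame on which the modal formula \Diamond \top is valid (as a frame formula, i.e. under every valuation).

The schema corresponds to seriality: \forall x \exists y Rxy.
A: holds.
B: fails — world x has no successor.
C: fails — world u has no successor.
D: holds.
E: holds.
Valid on: A, D, E.

A, D, E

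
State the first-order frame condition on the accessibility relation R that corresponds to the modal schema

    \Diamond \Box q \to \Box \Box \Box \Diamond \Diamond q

This is a Sahlqvist (Geach-type) schema ◇^1□^1q → □^3◇^2q.
Minimal-valuation argument: fix x; take any y with xR^1y and any z with xR^3z. Set V(q) to the set of worlds R-reachable from y in exactly 1 step. Then □^1q holds at y, so the antecedent holds at x; validity forces ◇^2q at z, giving a w with zR^2w and yR^1w.
First-order correspondent: \forall x \forall y \forall z ((xRy \wedge x R^3 z) \to \exists w (yRw \wedge z R^2 w)).

\forall x \forall y \forall z ((xRy \wedge x R^3 z) \to \exists w (yRw \wedge z R^2 w))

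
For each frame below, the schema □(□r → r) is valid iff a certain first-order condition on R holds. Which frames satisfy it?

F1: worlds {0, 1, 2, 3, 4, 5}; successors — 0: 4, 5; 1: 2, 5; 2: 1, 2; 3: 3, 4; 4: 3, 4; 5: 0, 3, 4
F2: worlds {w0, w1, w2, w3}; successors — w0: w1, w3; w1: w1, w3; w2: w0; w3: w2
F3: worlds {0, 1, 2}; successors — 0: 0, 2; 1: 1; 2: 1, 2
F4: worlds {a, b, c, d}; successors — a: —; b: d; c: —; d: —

This is the axiom for shift-reflexivity; its first-order frame correspondent is ∀x ∀y (Rxy → Ryy).
F1: fails — R50 but not R00.
F2: fails — Rw3w2 but not Rw2w2.
F3: satisfies the condition.
F4: fails — Rbd but not Rdd.

F3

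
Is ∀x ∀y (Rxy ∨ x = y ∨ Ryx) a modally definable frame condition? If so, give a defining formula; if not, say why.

Any modally definable frame class is closed under disjoint unions.
Take 2 disjoint single-world reflexive frames: each is trivially connected, but their disjoint union has 2 worlds with no edge between distinct components, so it is not connected.
So no modal formula (or set of formulas) defines exactly the connected frames.

No — not modally definable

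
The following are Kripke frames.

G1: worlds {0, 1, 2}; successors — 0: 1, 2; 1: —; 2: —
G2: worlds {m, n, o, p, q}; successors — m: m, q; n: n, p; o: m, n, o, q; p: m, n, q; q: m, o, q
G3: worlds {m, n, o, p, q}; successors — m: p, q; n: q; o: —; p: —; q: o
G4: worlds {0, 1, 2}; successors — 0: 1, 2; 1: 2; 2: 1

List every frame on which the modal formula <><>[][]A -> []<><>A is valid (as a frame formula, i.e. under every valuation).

This is the axiom for a generalized confluence (Geach) condition; its first-order frame correspondent is forall x forall y forall z ((x R^2 y & xRz) -> exists w (y R^2 w & z R^2 w)).
G1: holds.
G2: holds.
G3: fails — mR²o, mRp but no w with oR²w and pR²w.
G4: fails — 0R²1, 0R2 but no w with 1R²w and 2R²w.

G1, G2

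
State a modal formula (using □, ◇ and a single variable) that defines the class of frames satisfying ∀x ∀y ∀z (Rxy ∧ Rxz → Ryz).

This is the Euclidean property; the standard corresponding axiom is 5: ◇p → □◇p.

◇p → □◇p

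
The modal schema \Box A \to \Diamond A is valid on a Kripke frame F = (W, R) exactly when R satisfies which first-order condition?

seriality

Suppose □A→◇A is valid. At any x set V(A)=W. Then □A at x, so ◇A at x, so x has a successor.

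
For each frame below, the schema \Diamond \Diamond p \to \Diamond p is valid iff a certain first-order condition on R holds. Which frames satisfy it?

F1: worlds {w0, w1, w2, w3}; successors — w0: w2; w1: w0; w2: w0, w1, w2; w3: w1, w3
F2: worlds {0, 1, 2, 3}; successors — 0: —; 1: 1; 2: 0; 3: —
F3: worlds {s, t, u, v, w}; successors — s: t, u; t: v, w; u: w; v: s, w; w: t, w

F2

The schema corresponds to transitivity: \forall x \forall y \forall z (Rxy \wedge Ryz \to Rxz).
F1: fails — Rw1w0 and Rw0w2 but not Rw1w2.
F2: condition met.
F3: fails — Rwt and Rtv but not Rwv.
Valid on: F2.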